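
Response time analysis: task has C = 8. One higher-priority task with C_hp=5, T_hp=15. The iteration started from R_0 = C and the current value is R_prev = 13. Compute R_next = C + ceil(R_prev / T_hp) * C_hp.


R_next = C + ceil(R_prev / T_hp) * C_hp
ceil(13 / 15) = ceil(0.8667) = 1
Interference = 1 * 5 = 5
R_next = 8 + 5 = 13
R_next = R_prev, so the iteration has converged (response time = 13).

13


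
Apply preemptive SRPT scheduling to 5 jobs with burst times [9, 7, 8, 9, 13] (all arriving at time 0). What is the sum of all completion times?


Since all jobs arrive at t=0, SRPT equals SPT ordering.
SPT order: [7, 8, 9, 9, 13]
Completion times:
  Job 1: p=7, C=7
  Job 2: p=8, C=15
  Job 3: p=9, C=24
  Job 4: p=9, C=33
  Job 5: p=13, C=46
Total completion time = 7 + 15 + 24 + 33 + 46 = 125

125


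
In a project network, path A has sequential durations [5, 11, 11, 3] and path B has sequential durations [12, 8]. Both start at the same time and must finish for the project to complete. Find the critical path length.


Path A total = 5 + 11 + 11 + 3 = 30
Path B total = 12 + 8 = 20
Critical path = longest path = max(30, 20) = 30

30


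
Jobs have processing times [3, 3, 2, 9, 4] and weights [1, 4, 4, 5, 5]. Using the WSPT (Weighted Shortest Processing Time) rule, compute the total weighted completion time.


Compute p/w ratios and sort ascending (WSPT): [(2, 4), (3, 4), (4, 5), (9, 5), (3, 1)]
Compute weighted completion times:
  Job (p=2,w=4): C=2, w*C=4*2=8
  Job (p=3,w=4): C=5, w*C=4*5=20
  Job (p=4,w=5): C=9, w*C=5*9=45
  Job (p=9,w=5): C=18, w*C=5*18=90
  Job (p=3,w=1): C=21, w*C=1*21=21
Total weighted completion time = 184

184


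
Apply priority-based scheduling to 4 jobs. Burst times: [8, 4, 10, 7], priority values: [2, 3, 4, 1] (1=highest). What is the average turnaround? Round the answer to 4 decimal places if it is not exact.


Sort by priority (ascending = highest first):
Order: [(1, 7), (2, 8), (3, 4), (4, 10)]
Completion times:
  Priority 1, burst=7, C=7
  Priority 2, burst=8, C=15
  Priority 3, burst=4, C=19
  Priority 4, burst=10, C=29
Average turnaround = 70/4 = 17.5

17.5


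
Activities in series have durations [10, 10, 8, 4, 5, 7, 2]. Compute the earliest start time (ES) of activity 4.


Activity 4 starts after activities 1 through 3 complete.
Predecessor durations: [10, 10, 8]
ES = 10 + 10 + 8 = 28

28


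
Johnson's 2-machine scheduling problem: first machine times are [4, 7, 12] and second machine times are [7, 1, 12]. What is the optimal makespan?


Apply Johnson's rule:
  Group 1 (a <= b): [(1, 4, 7), (3, 12, 12)]
  Group 2 (a > b): [(2, 7, 1)]
Optimal job order: [1, 3, 2]
Schedule:
  Job 1: M1 done at 4, M2 done at 11
  Job 3: M1 done at 16, M2 done at 28
  Job 2: M1 done at 23, M2 done at 29
Makespan = 29

29


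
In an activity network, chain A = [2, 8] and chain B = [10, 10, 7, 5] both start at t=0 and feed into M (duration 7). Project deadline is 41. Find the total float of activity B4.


Forward pass: ES(B4) = sum of predecessors on chain B = 27
EF = ES + duration = 27 + 5 = 32
Backward pass: LF(M) = deadline = 41; LS(M) = 41 - 7 = 34
LF(B4) = LS(M) - sum(successors on chain B) = 34 - 0 = 34
LS = LF - duration = 34 - 5 = 29
Total float = LS - ES = 29 - 27 = 2

2


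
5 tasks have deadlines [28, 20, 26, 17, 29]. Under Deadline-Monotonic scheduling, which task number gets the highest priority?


Sort tasks by relative deadline (ascending):
  Task 4: deadline = 17
  Task 2: deadline = 20
  Task 3: deadline = 26
  Task 1: deadline = 28
  Task 5: deadline = 29
Priority order (highest first): [4, 2, 3, 1, 5]
Highest priority task = 4

4


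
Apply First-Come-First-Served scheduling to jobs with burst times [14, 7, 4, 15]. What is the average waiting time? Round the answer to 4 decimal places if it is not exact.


FCFS order (as given): [14, 7, 4, 15]
Waiting times:
  Job 1: wait = 0
  Job 2: wait = 14
  Job 3: wait = 21
  Job 4: wait = 25
Sum of waiting times = 60
Average waiting time = 60/4 = 15.0

15.0


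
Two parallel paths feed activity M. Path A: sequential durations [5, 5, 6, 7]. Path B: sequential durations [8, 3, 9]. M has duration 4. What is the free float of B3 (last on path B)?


ES(B3) = sum of predecessors on chain B = 11
EF(B3) = ES + duration = 11 + 9 = 20
Successor of B3 is M. ES(M) = max(sum(A), sum(B)) = max(23, 20) = 23
Free float = ES(successor) - EF(current) = 23 - 20 = 3

3


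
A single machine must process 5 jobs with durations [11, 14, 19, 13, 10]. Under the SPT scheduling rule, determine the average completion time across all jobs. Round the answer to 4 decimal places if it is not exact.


Sort jobs by processing time (SPT order): [10, 11, 13, 14, 19]
Compute completion times sequentially:
  Job 1: processing = 10, completes at 10
  Job 2: processing = 11, completes at 21
  Job 3: processing = 13, completes at 34
  Job 4: processing = 14, completes at 48
  Job 5: processing = 19, completes at 67
Sum of completion times = 180
Average completion time = 180/5 = 36.0

36.0


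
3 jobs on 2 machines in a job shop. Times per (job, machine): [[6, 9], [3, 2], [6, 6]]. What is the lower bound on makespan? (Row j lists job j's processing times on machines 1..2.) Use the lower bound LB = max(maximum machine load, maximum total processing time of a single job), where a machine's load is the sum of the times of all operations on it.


Machine loads:
  Machine 1: 6 + 3 + 6 = 15
  Machine 2: 9 + 2 + 6 = 17
Max machine load = 17
Job totals:
  Job 1: 15
  Job 2: 5
  Job 3: 12
Max job total = 15
Lower bound = max(17, 15) = 17

17


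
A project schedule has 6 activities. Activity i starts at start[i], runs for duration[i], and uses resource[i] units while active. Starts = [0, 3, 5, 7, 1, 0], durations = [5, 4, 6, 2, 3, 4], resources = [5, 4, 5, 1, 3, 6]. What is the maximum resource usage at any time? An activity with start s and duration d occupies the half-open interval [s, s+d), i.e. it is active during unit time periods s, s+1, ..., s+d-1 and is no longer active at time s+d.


Each activity i is active on [start_i, start_i + duration_i).
Compute total resource usage per time slot:
  t=0: active resources = [5, 6], total = 11
  t=1: active resources = [5, 3, 6], total = 14
  t=2: active resources = [5, 3, 6], total = 14
  t=3: active resources = [5, 4, 3, 6], total = 18
  t=4: active resources = [5, 4], total = 9
  t=5: active resources = [4, 5], total = 9
  t=6: active resources = [4, 5], total = 9
  t=7: active resources = [5, 1], total = 6
  t=8: active resources = [5, 1], total = 6
  t=9: active resources = [5], total = 5
  t=10: active resources = [5], total = 5
Peak resource demand = 18

18


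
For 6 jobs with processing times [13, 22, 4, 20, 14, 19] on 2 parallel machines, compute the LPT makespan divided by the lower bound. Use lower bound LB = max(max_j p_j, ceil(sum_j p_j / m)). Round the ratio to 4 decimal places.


LPT order: [22, 20, 19, 14, 13, 4]
Machine loads after assignment: [49, 43]
LPT makespan = 49
Lower bound = max(max_job, ceil(total/2)) = max(22, 46) = 46
Ratio = 49 / 46 = 1.0652

1.0652


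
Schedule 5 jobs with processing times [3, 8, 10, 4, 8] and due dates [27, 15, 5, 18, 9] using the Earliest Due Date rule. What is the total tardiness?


Sort by due date (EDD order): [(10, 5), (8, 9), (8, 15), (4, 18), (3, 27)]
Compute completion times and tardiness:
  Job 1: p=10, d=5, C=10, tardiness=max(0,10-5)=5
  Job 2: p=8, d=9, C=18, tardiness=max(0,18-9)=9
  Job 3: p=8, d=15, C=26, tardiness=max(0,26-15)=11
  Job 4: p=4, d=18, C=30, tardiness=max(0,30-18)=12
  Job 5: p=3, d=27, C=33, tardiness=max(0,33-27)=6
Total tardiness = 43

43


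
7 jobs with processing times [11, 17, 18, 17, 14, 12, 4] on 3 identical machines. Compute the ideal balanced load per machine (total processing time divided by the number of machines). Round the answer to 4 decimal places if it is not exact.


Total processing time = 11 + 17 + 18 + 17 + 14 + 12 + 4 = 93
Number of machines = 3
Ideal balanced load = 93 / 3 = 31.0

31.0


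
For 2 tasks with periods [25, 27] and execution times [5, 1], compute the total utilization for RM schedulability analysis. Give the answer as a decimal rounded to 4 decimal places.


Compute individual utilizations (exact fractions):
  Task 1: C/T = 5/25 = 1/5 (approx. 0.2)
  Task 2: C/T = 1/27 (approx. 0.037)
Total utilization U = 1/5 + 1/27 = 32/135
Rounded to 4 decimal places: U = 0.2370
RM (Liu & Layland) bound for 2 tasks = 0.828427; compare with U = 32/135 (approx. 0.237037)
U <= bound, so schedulable by RM sufficient condition.

0.2370


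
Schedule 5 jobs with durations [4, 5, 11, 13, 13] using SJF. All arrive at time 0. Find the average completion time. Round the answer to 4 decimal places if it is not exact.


SJF order (ascending): [4, 5, 11, 13, 13]
Completion times:
  Job 1: burst=4, C=4
  Job 2: burst=5, C=9
  Job 3: burst=11, C=20
  Job 4: burst=13, C=33
  Job 5: burst=13, C=46
Average completion = 112/5 = 22.4

22.4


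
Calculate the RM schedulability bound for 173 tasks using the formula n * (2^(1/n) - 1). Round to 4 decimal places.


Compute 2^(1/173) = 1.0040146684
Subtract 1: 1.0040146684 - 1 = 0.0040146684
Multiply by n: 173 * 0.0040146684 = 0.6945376332
Round to 4 dp: 0.6945

0.6945


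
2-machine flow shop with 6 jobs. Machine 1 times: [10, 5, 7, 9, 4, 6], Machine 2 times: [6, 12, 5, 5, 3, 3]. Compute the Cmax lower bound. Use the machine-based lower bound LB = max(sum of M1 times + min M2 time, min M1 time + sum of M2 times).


LB1 = sum(M1 times) + min(M2 times) = 41 + 3 = 44
LB2 = min(M1 times) + sum(M2 times) = 4 + 34 = 38
Lower bound = max(LB1, LB2) = max(44, 38) = 44

44


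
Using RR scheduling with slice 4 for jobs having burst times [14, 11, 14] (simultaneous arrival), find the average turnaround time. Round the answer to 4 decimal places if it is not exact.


Time quantum = 4
Execution trace:
  J1 runs 4 units, time = 4
  J2 runs 4 units, time = 8
  J3 runs 4 units, time = 12
  J1 runs 4 units, time = 16
  J2 runs 4 units, time = 20
  J3 runs 4 units, time = 24
  J1 runs 4 units, time = 28
  J2 runs 3 units, time = 31
  J3 runs 4 units, time = 35
  J1 runs 2 units, time = 37
  J3 runs 2 units, time = 39
Finish times: [37, 31, 39]
Average turnaround = 107/3 = 35.6667

35.6667


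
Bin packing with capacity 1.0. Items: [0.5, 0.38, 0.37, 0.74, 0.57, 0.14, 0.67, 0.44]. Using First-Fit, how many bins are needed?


Place items sequentially using First-Fit:
  Item 0.5 -> new Bin 1
  Item 0.38 -> Bin 1 (now 0.88)
  Item 0.37 -> new Bin 2
  Item 0.74 -> new Bin 3
  Item 0.57 -> Bin 2 (now 0.94)
  Item 0.14 -> Bin 3 (now 0.88)
  Item 0.67 -> new Bin 4
  Item 0.44 -> new Bin 5
Total bins used = 5

5


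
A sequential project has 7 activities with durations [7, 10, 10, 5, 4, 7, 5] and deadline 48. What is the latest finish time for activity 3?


LF(activity 3) = deadline - sum of successor durations
Successors: activities 4 through 7 with durations [5, 4, 7, 5]
Sum of successor durations = 21
LF = 48 - 21 = 27

27


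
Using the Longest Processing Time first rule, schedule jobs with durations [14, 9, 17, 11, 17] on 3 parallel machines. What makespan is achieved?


Sort jobs in decreasing order (LPT): [17, 17, 14, 11, 9]
Assign each job to the least loaded machine:
  Machine 1: jobs [17, 9], load = 26
  Machine 2: jobs [17], load = 17
  Machine 3: jobs [14, 11], load = 25
Makespan = max load = 26

26


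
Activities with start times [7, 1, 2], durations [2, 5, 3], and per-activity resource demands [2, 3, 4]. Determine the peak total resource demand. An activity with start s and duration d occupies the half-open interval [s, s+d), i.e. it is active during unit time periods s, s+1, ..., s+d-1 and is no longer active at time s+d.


Each activity i is active on [start_i, start_i + duration_i).
Compute total resource usage per time slot:
  t=0: active resources = [], total = 0
  t=1: active resources = [3], total = 3
  t=2: active resources = [3, 4], total = 7
  t=3: active resources = [3, 4], total = 7
  t=4: active resources = [3, 4], total = 7
  t=5: active resources = [3], total = 3
  t=6: active resources = [], total = 0
  t=7: active resources = [2], total = 2
  t=8: active resources = [2], total = 2
Peak resource demand = 7

7


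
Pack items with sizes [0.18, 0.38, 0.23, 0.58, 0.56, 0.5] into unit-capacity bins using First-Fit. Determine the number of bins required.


Place items sequentially using First-Fit:
  Item 0.18 -> new Bin 1
  Item 0.38 -> Bin 1 (now 0.56)
  Item 0.23 -> Bin 1 (now 0.79)
  Item 0.58 -> new Bin 2
  Item 0.56 -> new Bin 3
  Item 0.5 -> new Bin 4
Total bins used = 4

4


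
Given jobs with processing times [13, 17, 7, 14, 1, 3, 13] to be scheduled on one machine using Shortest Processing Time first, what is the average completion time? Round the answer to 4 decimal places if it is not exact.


Sort jobs by processing time (SPT order): [1, 3, 7, 13, 13, 14, 17]
Compute completion times sequentially:
  Job 1: processing = 1, completes at 1
  Job 2: processing = 3, completes at 4
  Job 3: processing = 7, completes at 11
  Job 4: processing = 13, completes at 24
  Job 5: processing = 13, completes at 37
  Job 6: processing = 14, completes at 51
  Job 7: processing = 17, completes at 68
Sum of completion times = 196
Average completion time = 196/7 = 28.0

28.0


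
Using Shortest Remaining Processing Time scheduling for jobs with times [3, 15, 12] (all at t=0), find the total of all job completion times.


Since all jobs arrive at t=0, SRPT equals SPT ordering.
SPT order: [3, 12, 15]
Completion times:
  Job 1: p=3, C=3
  Job 2: p=12, C=15
  Job 3: p=15, C=30
Total completion time = 3 + 15 + 30 = 48

48


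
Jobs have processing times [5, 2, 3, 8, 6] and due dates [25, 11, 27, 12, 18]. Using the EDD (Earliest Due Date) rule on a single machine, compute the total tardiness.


Sort by due date (EDD order): [(2, 11), (8, 12), (6, 18), (5, 25), (3, 27)]
Compute completion times and tardiness:
  Job 1: p=2, d=11, C=2, tardiness=max(0,2-11)=0
  Job 2: p=8, d=12, C=10, tardiness=max(0,10-12)=0
  Job 3: p=6, d=18, C=16, tardiness=max(0,16-18)=0
  Job 4: p=5, d=25, C=21, tardiness=max(0,21-25)=0
  Job 5: p=3, d=27, C=24, tardiness=max(0,24-27)=0
Total tardiness = 0

0


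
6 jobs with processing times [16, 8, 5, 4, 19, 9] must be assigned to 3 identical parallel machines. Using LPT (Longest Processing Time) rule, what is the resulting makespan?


Sort jobs in decreasing order (LPT): [19, 16, 9, 8, 5, 4]
Assign each job to the least loaded machine:
  Machine 1: jobs [19], load = 19
  Machine 2: jobs [16, 5], load = 21
  Machine 3: jobs [9, 8, 4], load = 21
Makespan = max load = 21

21


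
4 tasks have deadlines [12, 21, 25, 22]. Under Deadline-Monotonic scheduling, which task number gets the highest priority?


Sort tasks by relative deadline (ascending):
  Task 1: deadline = 12
  Task 2: deadline = 21
  Task 4: deadline = 22
  Task 3: deadline = 25
Priority order (highest first): [1, 2, 4, 3]
Highest priority task = 1

1


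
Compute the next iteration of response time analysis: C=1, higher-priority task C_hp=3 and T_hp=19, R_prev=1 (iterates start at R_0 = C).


R_next = C + ceil(R_prev / T_hp) * C_hp
ceil(1 / 19) = ceil(0.0526) = 1
Interference = 1 * 3 = 3
R_next = 1 + 3 = 4

4


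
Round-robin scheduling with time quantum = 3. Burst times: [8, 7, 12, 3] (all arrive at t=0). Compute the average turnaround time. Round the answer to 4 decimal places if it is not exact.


Time quantum = 3
Execution trace:
  J1 runs 3 units, time = 3
  J2 runs 3 units, time = 6
  J3 runs 3 units, time = 9
  J4 runs 3 units, time = 12
  J1 runs 3 units, time = 15
  J2 runs 3 units, time = 18
  J3 runs 3 units, time = 21
  J1 runs 2 units, time = 23
  J2 runs 1 units, time = 24
  J3 runs 3 units, time = 27
  J3 runs 3 units, time = 30
Finish times: [23, 24, 30, 12]
Average turnaround = 89/4 = 22.25

22.25


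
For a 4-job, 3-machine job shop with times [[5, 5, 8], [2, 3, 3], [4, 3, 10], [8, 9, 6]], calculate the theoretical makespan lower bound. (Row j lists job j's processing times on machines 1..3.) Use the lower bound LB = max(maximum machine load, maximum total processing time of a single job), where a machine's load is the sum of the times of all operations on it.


Machine loads:
  Machine 1: 5 + 2 + 4 + 8 = 19
  Machine 2: 5 + 3 + 3 + 9 = 20
  Machine 3: 8 + 3 + 10 + 6 = 27
Max machine load = 27
Job totals:
  Job 1: 18
  Job 2: 8
  Job 3: 17
  Job 4: 23
Max job total = 23
Lower bound = max(27, 23) = 27

27


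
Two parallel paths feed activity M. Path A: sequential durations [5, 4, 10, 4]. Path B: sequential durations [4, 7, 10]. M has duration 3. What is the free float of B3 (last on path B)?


ES(B3) = sum of predecessors on chain B = 11
EF(B3) = ES + duration = 11 + 10 = 21
Successor of B3 is M. ES(M) = max(sum(A), sum(B)) = max(23, 21) = 23
Free float = ES(successor) - EF(current) = 23 - 21 = 2

2


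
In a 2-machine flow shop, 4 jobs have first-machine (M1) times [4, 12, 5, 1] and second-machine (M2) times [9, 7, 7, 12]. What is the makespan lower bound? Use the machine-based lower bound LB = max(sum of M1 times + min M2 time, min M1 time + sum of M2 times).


LB1 = sum(M1 times) + min(M2 times) = 22 + 7 = 29
LB2 = min(M1 times) + sum(M2 times) = 1 + 35 = 36
Lower bound = max(LB1, LB2) = max(29, 36) = 36

36


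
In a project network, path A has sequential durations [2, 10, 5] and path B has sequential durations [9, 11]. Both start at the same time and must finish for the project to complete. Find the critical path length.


Path A total = 2 + 10 + 5 = 17
Path B total = 9 + 11 = 20
Critical path = longest path = max(17, 20) = 20

20


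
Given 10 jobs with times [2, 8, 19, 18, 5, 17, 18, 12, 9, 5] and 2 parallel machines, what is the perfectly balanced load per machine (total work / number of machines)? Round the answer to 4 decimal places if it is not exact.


Total processing time = 2 + 8 + 19 + 18 + 5 + 17 + 18 + 12 + 9 + 5 = 113
Number of machines = 2
Ideal balanced load = 113 / 2 = 56.5

56.5


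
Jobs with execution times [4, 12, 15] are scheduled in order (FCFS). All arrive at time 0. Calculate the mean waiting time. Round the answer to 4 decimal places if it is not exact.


FCFS order (as given): [4, 12, 15]
Waiting times:
  Job 1: wait = 0
  Job 2: wait = 4
  Job 3: wait = 16
Sum of waiting times = 20
Average waiting time = 20/3 = 6.6667

6.6667


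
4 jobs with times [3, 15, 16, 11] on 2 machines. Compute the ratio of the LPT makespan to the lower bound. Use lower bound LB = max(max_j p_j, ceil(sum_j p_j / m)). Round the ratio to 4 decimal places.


LPT order: [16, 15, 11, 3]
Machine loads after assignment: [19, 26]
LPT makespan = 26
Lower bound = max(max_job, ceil(total/2)) = max(16, 23) = 23
Ratio = 26 / 23 = 1.1304

1.1304


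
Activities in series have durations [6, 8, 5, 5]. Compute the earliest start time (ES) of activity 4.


Activity 4 starts after activities 1 through 3 complete.
Predecessor durations: [6, 8, 5]
ES = 6 + 8 + 5 = 19

19


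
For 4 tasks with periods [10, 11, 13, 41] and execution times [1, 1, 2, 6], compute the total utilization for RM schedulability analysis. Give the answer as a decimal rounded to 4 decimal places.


Compute individual utilizations (exact fractions):
  Task 1: C/T = 1/10 (approx. 0.1)
  Task 2: C/T = 1/11 (approx. 0.0909)
  Task 3: C/T = 2/13 (approx. 0.1538)
  Task 4: C/T = 6/41 (approx. 0.1463)
Total utilization U = 1/10 + 1/11 + 2/13 + 6/41 = 28793/58630
Rounded to 4 decimal places: U = 0.4911
RM (Liu & Layland) bound for 4 tasks = 0.756828; compare with U = 28793/58630 (approx. 0.491097)
U <= bound, so schedulable by RM sufficient condition.

0.4911


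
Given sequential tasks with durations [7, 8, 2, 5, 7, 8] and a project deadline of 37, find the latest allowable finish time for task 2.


LF(activity 2) = deadline - sum of successor durations
Successors: activities 3 through 6 with durations [2, 5, 7, 8]
Sum of successor durations = 22
LF = 37 - 22 = 15

15


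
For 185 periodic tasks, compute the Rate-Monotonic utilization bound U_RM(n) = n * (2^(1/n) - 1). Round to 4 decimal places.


Compute 2^(1/185) = 1.0037537693
Subtract 1: 1.0037537693 - 1 = 0.0037537693
Multiply by n: 185 * 0.0037537693 = 0.6944473205
Round to 4 dp: 0.6944

0.6944


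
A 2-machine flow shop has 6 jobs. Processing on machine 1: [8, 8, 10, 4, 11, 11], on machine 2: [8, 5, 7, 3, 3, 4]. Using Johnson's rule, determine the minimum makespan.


Apply Johnson's rule:
  Group 1 (a <= b): [(1, 8, 8)]
  Group 2 (a > b): [(3, 10, 7), (2, 8, 5), (6, 11, 4), (4, 4, 3), (5, 11, 3)]
Optimal job order: [1, 3, 2, 6, 4, 5]
Schedule:
  Job 1: M1 done at 8, M2 done at 16
  Job 3: M1 done at 18, M2 done at 25
  Job 2: M1 done at 26, M2 done at 31
  Job 6: M1 done at 37, M2 done at 41
  Job 4: M1 done at 41, M2 done at 44
  Job 5: M1 done at 52, M2 done at 55
Makespan = 55

55


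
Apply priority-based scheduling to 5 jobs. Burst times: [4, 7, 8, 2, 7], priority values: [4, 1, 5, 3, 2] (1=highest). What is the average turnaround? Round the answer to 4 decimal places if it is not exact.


Sort by priority (ascending = highest first):
Order: [(1, 7), (2, 7), (3, 2), (4, 4), (5, 8)]
Completion times:
  Priority 1, burst=7, C=7
  Priority 2, burst=7, C=14
  Priority 3, burst=2, C=16
  Priority 4, burst=4, C=20
  Priority 5, burst=8, C=28
Average turnaround = 85/5 = 17.0

17.0


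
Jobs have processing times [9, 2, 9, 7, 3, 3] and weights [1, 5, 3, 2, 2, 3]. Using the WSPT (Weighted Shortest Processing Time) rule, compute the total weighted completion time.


Compute p/w ratios and sort ascending (WSPT): [(2, 5), (3, 3), (3, 2), (9, 3), (7, 2), (9, 1)]
Compute weighted completion times:
  Job (p=2,w=5): C=2, w*C=5*2=10
  Job (p=3,w=3): C=5, w*C=3*5=15
  Job (p=3,w=2): C=8, w*C=2*8=16
  Job (p=9,w=3): C=17, w*C=3*17=51
  Job (p=7,w=2): C=24, w*C=2*24=48
  Job (p=9,w=1): C=33, w*C=1*33=33
Total weighted completion time = 173

173


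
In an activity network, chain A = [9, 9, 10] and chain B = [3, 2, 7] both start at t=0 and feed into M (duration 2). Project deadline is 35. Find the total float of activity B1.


Forward pass: ES(B1) = sum of predecessors on chain B = 0
EF = ES + duration = 0 + 3 = 3
Backward pass: LF(M) = deadline = 35; LS(M) = 35 - 2 = 33
LF(B1) = LS(M) - sum(successors on chain B) = 33 - 9 = 24
LS = LF - duration = 24 - 3 = 21
Total float = LS - ES = 21 - 0 = 21

21


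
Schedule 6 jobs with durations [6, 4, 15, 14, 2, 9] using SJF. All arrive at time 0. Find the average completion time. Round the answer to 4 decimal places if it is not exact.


SJF order (ascending): [2, 4, 6, 9, 14, 15]
Completion times:
  Job 1: burst=2, C=2
  Job 2: burst=4, C=6
  Job 3: burst=6, C=12
  Job 4: burst=9, C=21
  Job 5: burst=14, C=35
  Job 6: burst=15, C=50
Average completion = 126/6 = 21.0

21.0


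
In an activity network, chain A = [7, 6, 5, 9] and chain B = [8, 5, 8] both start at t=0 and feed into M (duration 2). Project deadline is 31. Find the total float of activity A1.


Forward pass: ES(A1) = sum of predecessors on chain A = 0
EF = ES + duration = 0 + 7 = 7
Backward pass: LF(M) = deadline = 31; LS(M) = 31 - 2 = 29
LF(A1) = LS(M) - sum(successors on chain A) = 29 - 20 = 9
LS = LF - duration = 9 - 7 = 2
Total float = LS - ES = 2 - 0 = 2

2


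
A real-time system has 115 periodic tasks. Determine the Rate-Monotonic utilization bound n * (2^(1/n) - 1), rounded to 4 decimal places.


Compute 2^(1/115) = 1.0060455679
Subtract 1: 1.0060455679 - 1 = 0.0060455679
Multiply by n: 115 * 0.0060455679 = 0.6952403085
Round to 4 dp: 0.6952

0.6952


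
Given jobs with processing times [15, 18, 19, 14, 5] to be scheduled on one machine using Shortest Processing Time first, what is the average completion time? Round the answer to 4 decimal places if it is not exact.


Sort jobs by processing time (SPT order): [5, 14, 15, 18, 19]
Compute completion times sequentially:
  Job 1: processing = 5, completes at 5
  Job 2: processing = 14, completes at 19
  Job 3: processing = 15, completes at 34
  Job 4: processing = 18, completes at 52
  Job 5: processing = 19, completes at 71
Sum of completion times = 181
Average completion time = 181/5 = 36.2

36.2


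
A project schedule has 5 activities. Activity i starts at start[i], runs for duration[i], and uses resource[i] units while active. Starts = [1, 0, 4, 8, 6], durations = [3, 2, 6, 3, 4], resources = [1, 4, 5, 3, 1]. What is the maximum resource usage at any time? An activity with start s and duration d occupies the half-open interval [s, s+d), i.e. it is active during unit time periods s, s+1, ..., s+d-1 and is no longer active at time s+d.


Each activity i is active on [start_i, start_i + duration_i).
Compute total resource usage per time slot:
  t=0: active resources = [4], total = 4
  t=1: active resources = [1, 4], total = 5
  t=2: active resources = [1], total = 1
  t=3: active resources = [1], total = 1
  t=4: active resources = [5], total = 5
  t=5: active resources = [5], total = 5
  t=6: active resources = [5, 1], total = 6
  t=7: active resources = [5, 1], total = 6
  t=8: active resources = [5, 3, 1], total = 9
  t=9: active resources = [5, 3, 1], total = 9
  t=10: active resources = [3], total = 3
Peak resource demand = 9

9


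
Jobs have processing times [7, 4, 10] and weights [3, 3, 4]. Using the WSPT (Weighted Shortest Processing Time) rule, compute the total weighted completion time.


Compute p/w ratios and sort ascending (WSPT): [(4, 3), (7, 3), (10, 4)]
Compute weighted completion times:
  Job (p=4,w=3): C=4, w*C=3*4=12
  Job (p=7,w=3): C=11, w*C=3*11=33
  Job (p=10,w=4): C=21, w*C=4*21=84
Total weighted completion time = 129

129


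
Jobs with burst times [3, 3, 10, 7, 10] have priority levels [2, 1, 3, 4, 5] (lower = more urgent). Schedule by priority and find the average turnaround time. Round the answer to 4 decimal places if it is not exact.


Sort by priority (ascending = highest first):
Order: [(1, 3), (2, 3), (3, 10), (4, 7), (5, 10)]
Completion times:
  Priority 1, burst=3, C=3
  Priority 2, burst=3, C=6
  Priority 3, burst=10, C=16
  Priority 4, burst=7, C=23
  Priority 5, burst=10, C=33
Average turnaround = 81/5 = 16.2

16.2


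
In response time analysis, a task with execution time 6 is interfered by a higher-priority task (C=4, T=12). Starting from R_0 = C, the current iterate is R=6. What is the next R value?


R_next = C + ceil(R_prev / T_hp) * C_hp
ceil(6 / 12) = ceil(0.5) = 1
Interference = 1 * 4 = 4
R_next = 6 + 4 = 10

10


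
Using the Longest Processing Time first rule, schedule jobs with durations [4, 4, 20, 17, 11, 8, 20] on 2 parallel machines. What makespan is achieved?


Sort jobs in decreasing order (LPT): [20, 20, 17, 11, 8, 4, 4]
Assign each job to the least loaded machine:
  Machine 1: jobs [20, 17, 4], load = 41
  Machine 2: jobs [20, 11, 8, 4], load = 43
Makespan = max load = 43

43


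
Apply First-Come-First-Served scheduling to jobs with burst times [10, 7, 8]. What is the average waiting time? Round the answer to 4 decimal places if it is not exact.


FCFS order (as given): [10, 7, 8]
Waiting times:
  Job 1: wait = 0
  Job 2: wait = 10
  Job 3: wait = 17
Sum of waiting times = 27
Average waiting time = 27/3 = 9.0

9.0


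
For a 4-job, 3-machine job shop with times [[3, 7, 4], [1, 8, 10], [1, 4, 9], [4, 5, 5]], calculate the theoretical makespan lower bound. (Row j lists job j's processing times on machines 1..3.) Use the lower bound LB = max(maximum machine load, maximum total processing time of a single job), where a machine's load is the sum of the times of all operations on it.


Machine loads:
  Machine 1: 3 + 1 + 1 + 4 = 9
  Machine 2: 7 + 8 + 4 + 5 = 24
  Machine 3: 4 + 10 + 9 + 5 = 28
Max machine load = 28
Job totals:
  Job 1: 14
  Job 2: 19
  Job 3: 14
  Job 4: 14
Max job total = 19
Lower bound = max(28, 19) = 28

28


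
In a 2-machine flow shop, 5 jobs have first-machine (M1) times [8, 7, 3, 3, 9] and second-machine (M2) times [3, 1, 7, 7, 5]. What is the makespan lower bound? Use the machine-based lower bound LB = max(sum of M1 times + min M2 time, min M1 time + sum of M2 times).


LB1 = sum(M1 times) + min(M2 times) = 30 + 1 = 31
LB2 = min(M1 times) + sum(M2 times) = 3 + 23 = 26
Lower bound = max(LB1, LB2) = max(31, 26) = 31

31


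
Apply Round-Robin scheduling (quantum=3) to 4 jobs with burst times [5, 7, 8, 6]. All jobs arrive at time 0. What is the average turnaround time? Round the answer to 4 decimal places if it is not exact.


Time quantum = 3
Execution trace:
  J1 runs 3 units, time = 3
  J2 runs 3 units, time = 6
  J3 runs 3 units, time = 9
  J4 runs 3 units, time = 12
  J1 runs 2 units, time = 14
  J2 runs 3 units, time = 17
  J3 runs 3 units, time = 20
  J4 runs 3 units, time = 23
  J2 runs 1 units, time = 24
  J3 runs 2 units, time = 26
Finish times: [14, 24, 26, 23]
Average turnaround = 87/4 = 21.75

21.75


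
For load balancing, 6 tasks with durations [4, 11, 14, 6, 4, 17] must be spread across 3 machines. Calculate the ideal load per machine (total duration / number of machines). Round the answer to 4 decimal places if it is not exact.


Total processing time = 4 + 11 + 14 + 6 + 4 + 17 = 56
Number of machines = 3
Ideal balanced load = 56 / 3 = 18.6667

18.6667


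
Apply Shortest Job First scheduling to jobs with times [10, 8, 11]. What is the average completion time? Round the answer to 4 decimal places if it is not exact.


SJF order (ascending): [8, 10, 11]
Completion times:
  Job 1: burst=8, C=8
  Job 2: burst=10, C=18
  Job 3: burst=11, C=29
Average completion = 55/3 = 18.3333

18.3333


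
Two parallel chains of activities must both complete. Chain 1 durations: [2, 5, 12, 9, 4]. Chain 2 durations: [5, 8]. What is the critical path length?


Path A total = 2 + 5 + 12 + 9 + 4 = 32
Path B total = 5 + 8 = 13
Critical path = longest path = max(32, 13) = 32

32


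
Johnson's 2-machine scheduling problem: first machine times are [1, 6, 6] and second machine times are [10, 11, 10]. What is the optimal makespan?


Apply Johnson's rule:
  Group 1 (a <= b): [(1, 1, 10), (2, 6, 11), (3, 6, 10)]
  Group 2 (a > b): []
Optimal job order: [1, 2, 3]
Schedule:
  Job 1: M1 done at 1, M2 done at 11
  Job 2: M1 done at 7, M2 done at 22
  Job 3: M1 done at 13, M2 done at 32
Makespan = 32

32


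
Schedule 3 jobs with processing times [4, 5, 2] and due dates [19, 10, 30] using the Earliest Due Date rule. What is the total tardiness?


Sort by due date (EDD order): [(5, 10), (4, 19), (2, 30)]
Compute completion times and tardiness:
  Job 1: p=5, d=10, C=5, tardiness=max(0,5-10)=0
  Job 2: p=4, d=19, C=9, tardiness=max(0,9-19)=0
  Job 3: p=2, d=30, C=11, tardiness=max(0,11-30)=0
Total tardiness = 0

0


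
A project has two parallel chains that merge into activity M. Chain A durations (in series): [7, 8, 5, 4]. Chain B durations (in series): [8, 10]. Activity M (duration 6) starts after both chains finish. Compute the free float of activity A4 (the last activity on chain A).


ES(A4) = sum of predecessors on chain A = 20
EF(A4) = ES + duration = 20 + 4 = 24
Successor of A4 is M. ES(M) = max(sum(A), sum(B)) = max(24, 18) = 24
Free float = ES(successor) - EF(current) = 24 - 24 = 0

0


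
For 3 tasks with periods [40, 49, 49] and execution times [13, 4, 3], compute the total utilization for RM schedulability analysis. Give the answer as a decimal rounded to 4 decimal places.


Compute individual utilizations (exact fractions):
  Task 1: C/T = 13/40 (approx. 0.325)
  Task 2: C/T = 4/49 (approx. 0.0816)
  Task 3: C/T = 3/49 (approx. 0.0612)
Total utilization U = 13/40 + 4/49 + 3/49 = 131/280
Rounded to 4 decimal places: U = 0.4679
RM (Liu & Layland) bound for 3 tasks = 0.779763; compare with U = 131/280 (approx. 0.467857)
U <= bound, so schedulable by RM sufficient condition.

0.4679


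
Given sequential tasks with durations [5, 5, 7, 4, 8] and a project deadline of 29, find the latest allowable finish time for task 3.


LF(activity 3) = deadline - sum of successor durations
Successors: activities 4 through 5 with durations [4, 8]
Sum of successor durations = 12
LF = 29 - 12 = 17

17


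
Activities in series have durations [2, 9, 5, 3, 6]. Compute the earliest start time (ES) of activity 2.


Activity 2 starts after activities 1 through 1 complete.
Predecessor durations: [2]
ES = 2 = 2

2


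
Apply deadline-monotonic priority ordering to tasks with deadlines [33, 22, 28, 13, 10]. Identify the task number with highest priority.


Sort tasks by relative deadline (ascending):
  Task 5: deadline = 10
  Task 4: deadline = 13
  Task 2: deadline = 22
  Task 3: deadline = 28
  Task 1: deadline = 33
Priority order (highest first): [5, 4, 2, 3, 1]
Highest priority task = 5

5


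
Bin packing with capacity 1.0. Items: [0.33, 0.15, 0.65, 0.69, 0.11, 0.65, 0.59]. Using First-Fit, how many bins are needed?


Place items sequentially using First-Fit:
  Item 0.33 -> new Bin 1
  Item 0.15 -> Bin 1 (now 0.48)
  Item 0.65 -> new Bin 2
  Item 0.69 -> new Bin 3
  Item 0.11 -> Bin 1 (now 0.59)
  Item 0.65 -> new Bin 4
  Item 0.59 -> new Bin 5
Total bins used = 5

5


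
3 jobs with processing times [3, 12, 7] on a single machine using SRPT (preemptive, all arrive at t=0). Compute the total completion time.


Since all jobs arrive at t=0, SRPT equals SPT ordering.
SPT order: [3, 7, 12]
Completion times:
  Job 1: p=3, C=3
  Job 2: p=7, C=10
  Job 3: p=12, C=22
Total completion time = 3 + 10 + 22 = 35

35


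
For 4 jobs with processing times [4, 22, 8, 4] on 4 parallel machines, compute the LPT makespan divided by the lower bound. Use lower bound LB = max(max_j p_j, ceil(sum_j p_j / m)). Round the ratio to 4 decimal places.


LPT order: [22, 8, 4, 4]
Machine loads after assignment: [22, 8, 4, 4]
LPT makespan = 22
Lower bound = max(max_job, ceil(total/4)) = max(22, 10) = 22
Ratio = 22 / 22 = 1.0

1.0


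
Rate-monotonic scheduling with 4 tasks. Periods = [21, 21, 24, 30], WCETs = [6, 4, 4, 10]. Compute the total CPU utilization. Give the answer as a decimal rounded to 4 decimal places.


Compute individual utilizations (exact fractions):
  Task 1: C/T = 6/21 = 2/7 (approx. 0.2857)
  Task 2: C/T = 4/21 (approx. 0.1905)
  Task 3: C/T = 4/24 = 1/6 (approx. 0.1667)
  Task 4: C/T = 10/30 = 1/3 (approx. 0.3333)
Total utilization U = 2/7 + 4/21 + 1/6 + 1/3 = 41/42
Rounded to 4 decimal places: U = 0.9762
RM (Liu & Layland) bound for 4 tasks = 0.756828; compare with U = 41/42 (approx. 0.976190)
bound < U <= 1, so the RM sufficient condition is not met (inconclusive; an exact test such as response-time analysis is needed).

0.9762


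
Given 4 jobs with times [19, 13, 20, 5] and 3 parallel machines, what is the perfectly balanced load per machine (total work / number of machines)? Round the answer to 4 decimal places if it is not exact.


Total processing time = 19 + 13 + 20 + 5 = 57
Number of machines = 3
Ideal balanced load = 57 / 3 = 19.0

19.0


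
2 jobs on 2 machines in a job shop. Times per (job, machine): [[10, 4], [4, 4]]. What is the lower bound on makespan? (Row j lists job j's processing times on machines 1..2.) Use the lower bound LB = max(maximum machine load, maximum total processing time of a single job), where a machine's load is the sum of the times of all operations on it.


Machine loads:
  Machine 1: 10 + 4 = 14
  Machine 2: 4 + 4 = 8
Max machine load = 14
Job totals:
  Job 1: 14
  Job 2: 8
Max job total = 14
Lower bound = max(14, 14) = 14

14


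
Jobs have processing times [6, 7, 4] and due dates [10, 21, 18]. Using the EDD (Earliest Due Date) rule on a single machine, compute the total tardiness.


Sort by due date (EDD order): [(6, 10), (4, 18), (7, 21)]
Compute completion times and tardiness:
  Job 1: p=6, d=10, C=6, tardiness=max(0,6-10)=0
  Job 2: p=4, d=18, C=10, tardiness=max(0,10-18)=0
  Job 3: p=7, d=21, C=17, tardiness=max(0,17-21)=0
Total tardiness = 0

0


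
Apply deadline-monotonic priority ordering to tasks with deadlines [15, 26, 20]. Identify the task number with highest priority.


Sort tasks by relative deadline (ascending):
  Task 1: deadline = 15
  Task 3: deadline = 20
  Task 2: deadline = 26
Priority order (highest first): [1, 3, 2]
Highest priority task = 1

1


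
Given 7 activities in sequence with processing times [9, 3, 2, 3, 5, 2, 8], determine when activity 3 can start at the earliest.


Activity 3 starts after activities 1 through 2 complete.
Predecessor durations: [9, 3]
ES = 9 + 3 = 12

12


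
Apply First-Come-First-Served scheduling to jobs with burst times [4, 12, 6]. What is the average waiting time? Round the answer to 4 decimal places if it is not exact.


FCFS order (as given): [4, 12, 6]
Waiting times:
  Job 1: wait = 0
  Job 2: wait = 4
  Job 3: wait = 16
Sum of waiting times = 20
Average waiting time = 20/3 = 6.6667

6.6667


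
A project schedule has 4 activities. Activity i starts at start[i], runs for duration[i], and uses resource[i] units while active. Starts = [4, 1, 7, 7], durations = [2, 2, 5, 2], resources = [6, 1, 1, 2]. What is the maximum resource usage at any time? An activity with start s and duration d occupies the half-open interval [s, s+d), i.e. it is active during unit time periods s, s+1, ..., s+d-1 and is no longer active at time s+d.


Each activity i is active on [start_i, start_i + duration_i).
Compute total resource usage per time slot:
  t=0: active resources = [], total = 0
  t=1: active resources = [1], total = 1
  t=2: active resources = [1], total = 1
  t=3: active resources = [], total = 0
  t=4: active resources = [6], total = 6
  t=5: active resources = [6], total = 6
  t=6: active resources = [], total = 0
  t=7: active resources = [1, 2], total = 3
  t=8: active resources = [1, 2], total = 3
  t=9: active resources = [1], total = 1
  t=10: active resources = [1], total = 1
  t=11: active resources = [1], total = 1
Peak resource demand = 6

6


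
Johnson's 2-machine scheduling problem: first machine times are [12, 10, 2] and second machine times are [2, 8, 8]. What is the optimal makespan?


Apply Johnson's rule:
  Group 1 (a <= b): [(3, 2, 8)]
  Group 2 (a > b): [(2, 10, 8), (1, 12, 2)]
Optimal job order: [3, 2, 1]
Schedule:
  Job 3: M1 done at 2, M2 done at 10
  Job 2: M1 done at 12, M2 done at 20
  Job 1: M1 done at 24, M2 done at 26
Makespan = 26

26


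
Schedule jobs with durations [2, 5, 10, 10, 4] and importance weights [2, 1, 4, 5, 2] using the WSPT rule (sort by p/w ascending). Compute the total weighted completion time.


Compute p/w ratios and sort ascending (WSPT): [(2, 2), (10, 5), (4, 2), (10, 4), (5, 1)]
Compute weighted completion times:
  Job (p=2,w=2): C=2, w*C=2*2=4
  Job (p=10,w=5): C=12, w*C=5*12=60
  Job (p=4,w=2): C=16, w*C=2*16=32
  Job (p=10,w=4): C=26, w*C=4*26=104
  Job (p=5,w=1): C=31, w*C=1*31=31
Total weighted completion time = 231

231


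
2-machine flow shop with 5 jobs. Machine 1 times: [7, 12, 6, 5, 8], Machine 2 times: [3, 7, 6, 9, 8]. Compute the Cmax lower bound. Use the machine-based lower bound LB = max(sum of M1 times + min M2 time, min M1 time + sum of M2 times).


LB1 = sum(M1 times) + min(M2 times) = 38 + 3 = 41
LB2 = min(M1 times) + sum(M2 times) = 5 + 33 = 38
Lower bound = max(LB1, LB2) = max(41, 38) = 41

41


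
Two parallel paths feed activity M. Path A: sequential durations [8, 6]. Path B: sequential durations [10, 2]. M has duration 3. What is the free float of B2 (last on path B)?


ES(B2) = sum of predecessors on chain B = 10
EF(B2) = ES + duration = 10 + 2 = 12
Successor of B2 is M. ES(M) = max(sum(A), sum(B)) = max(14, 12) = 14
Free float = ES(successor) - EF(current) = 14 - 12 = 2

2


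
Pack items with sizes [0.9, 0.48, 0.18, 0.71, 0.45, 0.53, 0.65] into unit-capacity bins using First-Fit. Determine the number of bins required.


Place items sequentially using First-Fit:
  Item 0.9 -> new Bin 1
  Item 0.48 -> new Bin 2
  Item 0.18 -> Bin 2 (now 0.66)
  Item 0.71 -> new Bin 3
  Item 0.45 -> new Bin 4
  Item 0.53 -> Bin 4 (now 0.98)
  Item 0.65 -> new Bin 5
Total bins used = 5

5
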